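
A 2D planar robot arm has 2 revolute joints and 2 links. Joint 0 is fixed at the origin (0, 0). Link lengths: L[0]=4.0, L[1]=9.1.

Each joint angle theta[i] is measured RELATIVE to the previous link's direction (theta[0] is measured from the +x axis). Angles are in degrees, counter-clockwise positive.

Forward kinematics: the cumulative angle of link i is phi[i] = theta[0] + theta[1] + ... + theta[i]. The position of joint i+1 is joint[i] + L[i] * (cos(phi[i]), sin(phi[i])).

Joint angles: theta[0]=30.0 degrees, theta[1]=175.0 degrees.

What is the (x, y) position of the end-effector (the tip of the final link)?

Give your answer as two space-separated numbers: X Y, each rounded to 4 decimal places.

Answer: -4.7833 -1.8458

Derivation:
joint[0] = (0.0000, 0.0000)  (base)
link 0: phi[0] = 30 = 30 deg
  cos(30 deg) = 0.8660, sin(30 deg) = 0.5000
  joint[1] = (0.0000, 0.0000) + 4 * (0.8660, 0.5000) = (0.0000 + 3.4641, 0.0000 + 2.0000) = (3.4641, 2.0000)
link 1: phi[1] = 30 + 175 = 205 deg
  cos(205 deg) = -0.9063, sin(205 deg) = -0.4226
  joint[2] = (3.4641, 2.0000) + 9.1 * (-0.9063, -0.4226) = (3.4641 + -8.2474, 2.0000 + -3.8458) = (-4.7833, -1.8458)
End effector: (-4.7833, -1.8458)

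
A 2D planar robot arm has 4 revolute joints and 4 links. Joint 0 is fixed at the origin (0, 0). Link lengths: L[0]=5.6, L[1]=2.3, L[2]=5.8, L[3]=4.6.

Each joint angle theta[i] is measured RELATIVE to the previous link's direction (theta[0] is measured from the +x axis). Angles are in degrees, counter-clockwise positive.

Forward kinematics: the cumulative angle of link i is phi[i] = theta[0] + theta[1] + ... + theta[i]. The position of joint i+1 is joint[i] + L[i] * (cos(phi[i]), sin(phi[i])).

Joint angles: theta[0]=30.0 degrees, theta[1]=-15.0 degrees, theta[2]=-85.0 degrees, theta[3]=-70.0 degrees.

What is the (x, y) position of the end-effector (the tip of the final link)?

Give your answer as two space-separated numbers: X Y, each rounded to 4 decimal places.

Answer: 5.5313 -5.0118

Derivation:
joint[0] = (0.0000, 0.0000)  (base)
link 0: phi[0] = 30 = 30 deg
  cos(30 deg) = 0.8660, sin(30 deg) = 0.5000
  joint[1] = (0.0000, 0.0000) + 5.6 * (0.8660, 0.5000) = (0.0000 + 4.8497, 0.0000 + 2.8000) = (4.8497, 2.8000)
link 1: phi[1] = 30 + -15 = 15 deg
  cos(15 deg) = 0.9659, sin(15 deg) = 0.2588
  joint[2] = (4.8497, 2.8000) + 2.3 * (0.9659, 0.2588) = (4.8497 + 2.2216, 2.8000 + 0.5953) = (7.0714, 3.3953)
link 2: phi[2] = 30 + -15 + -85 = -70 deg
  cos(-70 deg) = 0.3420, sin(-70 deg) = -0.9397
  joint[3] = (7.0714, 3.3953) + 5.8 * (0.3420, -0.9397) = (7.0714 + 1.9837, 3.3953 + -5.4502) = (9.0551, -2.0549)
link 3: phi[3] = 30 + -15 + -85 + -70 = -140 deg
  cos(-140 deg) = -0.7660, sin(-140 deg) = -0.6428
  joint[4] = (9.0551, -2.0549) + 4.6 * (-0.7660, -0.6428) = (9.0551 + -3.5238, -2.0549 + -2.9568) = (5.5313, -5.0118)
End effector: (5.5313, -5.0118)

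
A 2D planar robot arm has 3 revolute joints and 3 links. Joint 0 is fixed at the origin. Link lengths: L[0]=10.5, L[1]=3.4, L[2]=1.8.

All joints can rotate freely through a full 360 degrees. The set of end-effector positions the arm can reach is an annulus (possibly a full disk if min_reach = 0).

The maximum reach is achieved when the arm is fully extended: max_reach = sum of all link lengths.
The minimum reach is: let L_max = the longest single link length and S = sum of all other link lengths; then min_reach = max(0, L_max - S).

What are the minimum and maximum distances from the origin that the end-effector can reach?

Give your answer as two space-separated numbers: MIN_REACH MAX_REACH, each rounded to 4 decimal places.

Answer: 5.3000 15.7000

Derivation:
Link lengths: [10.5, 3.4, 1.8]
max_reach = 10.5 + 3.4 + 1.8 = 15.7
L_max = max([10.5, 3.4, 1.8]) = 10.5
S (sum of others) = 15.7 - 10.5 = 5.2
min_reach = max(0, 10.5 - 5.2) = max(0, 5.3) = 5.3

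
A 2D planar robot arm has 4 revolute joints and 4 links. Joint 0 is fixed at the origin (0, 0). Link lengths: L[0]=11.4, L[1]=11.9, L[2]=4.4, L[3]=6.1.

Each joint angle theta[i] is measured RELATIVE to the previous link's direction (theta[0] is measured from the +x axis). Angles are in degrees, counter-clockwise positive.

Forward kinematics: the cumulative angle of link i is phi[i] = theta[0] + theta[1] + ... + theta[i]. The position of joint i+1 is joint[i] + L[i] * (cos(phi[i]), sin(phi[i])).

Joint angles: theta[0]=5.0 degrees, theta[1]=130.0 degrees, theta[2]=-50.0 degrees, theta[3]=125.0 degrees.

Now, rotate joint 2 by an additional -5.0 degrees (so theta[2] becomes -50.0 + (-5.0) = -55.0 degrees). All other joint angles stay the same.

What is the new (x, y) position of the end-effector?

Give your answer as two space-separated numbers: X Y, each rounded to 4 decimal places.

joint[0] = (0.0000, 0.0000)  (base)
link 0: phi[0] = 5 = 5 deg
  cos(5 deg) = 0.9962, sin(5 deg) = 0.0872
  joint[1] = (0.0000, 0.0000) + 11.4 * (0.9962, 0.0872) = (0.0000 + 11.3566, 0.0000 + 0.9936) = (11.3566, 0.9936)
link 1: phi[1] = 5 + 130 = 135 deg
  cos(135 deg) = -0.7071, sin(135 deg) = 0.7071
  joint[2] = (11.3566, 0.9936) + 11.9 * (-0.7071, 0.7071) = (11.3566 + -8.4146, 0.9936 + 8.4146) = (2.9420, 9.4081)
link 2: phi[2] = 5 + 130 + -55 = 80 deg
  cos(80 deg) = 0.1736, sin(80 deg) = 0.9848
  joint[3] = (2.9420, 9.4081) + 4.4 * (0.1736, 0.9848) = (2.9420 + 0.7641, 9.4081 + 4.3332) = (3.7061, 13.7413)
link 3: phi[3] = 5 + 130 + -55 + 125 = 205 deg
  cos(205 deg) = -0.9063, sin(205 deg) = -0.4226
  joint[4] = (3.7061, 13.7413) + 6.1 * (-0.9063, -0.4226) = (3.7061 + -5.5285, 13.7413 + -2.5780) = (-1.8224, 11.1633)
End effector: (-1.8224, 11.1633)

Answer: -1.8224 11.1633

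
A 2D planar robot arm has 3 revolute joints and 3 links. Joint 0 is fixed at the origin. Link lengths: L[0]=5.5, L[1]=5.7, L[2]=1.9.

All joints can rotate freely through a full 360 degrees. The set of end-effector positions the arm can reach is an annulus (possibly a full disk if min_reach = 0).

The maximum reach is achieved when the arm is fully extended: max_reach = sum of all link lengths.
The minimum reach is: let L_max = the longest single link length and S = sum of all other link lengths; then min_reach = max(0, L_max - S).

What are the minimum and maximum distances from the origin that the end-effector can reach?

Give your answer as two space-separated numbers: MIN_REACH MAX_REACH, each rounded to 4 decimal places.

Answer: 0.0000 13.1000

Derivation:
Link lengths: [5.5, 5.7, 1.9]
max_reach = 5.5 + 5.7 + 1.9 = 13.1
L_max = max([5.5, 5.7, 1.9]) = 5.7
S (sum of others) = 13.1 - 5.7 = 7.4
min_reach = max(0, 5.7 - 7.4) = max(0, -1.7) = 0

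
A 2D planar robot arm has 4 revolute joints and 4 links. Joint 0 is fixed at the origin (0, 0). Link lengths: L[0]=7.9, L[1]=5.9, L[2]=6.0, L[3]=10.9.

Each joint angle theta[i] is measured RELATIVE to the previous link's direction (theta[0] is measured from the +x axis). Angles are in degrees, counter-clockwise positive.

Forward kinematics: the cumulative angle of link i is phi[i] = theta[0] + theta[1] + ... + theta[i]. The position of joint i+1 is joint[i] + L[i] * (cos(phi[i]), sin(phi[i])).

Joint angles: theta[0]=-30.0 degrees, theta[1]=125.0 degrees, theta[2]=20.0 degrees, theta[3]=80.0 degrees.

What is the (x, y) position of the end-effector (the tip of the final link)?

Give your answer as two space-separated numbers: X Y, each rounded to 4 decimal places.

Answer: -6.7369 4.5443

Derivation:
joint[0] = (0.0000, 0.0000)  (base)
link 0: phi[0] = -30 = -30 deg
  cos(-30 deg) = 0.8660, sin(-30 deg) = -0.5000
  joint[1] = (0.0000, 0.0000) + 7.9 * (0.8660, -0.5000) = (0.0000 + 6.8416, 0.0000 + -3.9500) = (6.8416, -3.9500)
link 1: phi[1] = -30 + 125 = 95 deg
  cos(95 deg) = -0.0872, sin(95 deg) = 0.9962
  joint[2] = (6.8416, -3.9500) + 5.9 * (-0.0872, 0.9962) = (6.8416 + -0.5142, -3.9500 + 5.8775) = (6.3274, 1.9275)
link 2: phi[2] = -30 + 125 + 20 = 115 deg
  cos(115 deg) = -0.4226, sin(115 deg) = 0.9063
  joint[3] = (6.3274, 1.9275) + 6 * (-0.4226, 0.9063) = (6.3274 + -2.5357, 1.9275 + 5.4378) = (3.7917, 7.3654)
link 3: phi[3] = -30 + 125 + 20 + 80 = 195 deg
  cos(195 deg) = -0.9659, sin(195 deg) = -0.2588
  joint[4] = (3.7917, 7.3654) + 10.9 * (-0.9659, -0.2588) = (3.7917 + -10.5286, 7.3654 + -2.8211) = (-6.7369, 4.5443)
End effector: (-6.7369, 4.5443)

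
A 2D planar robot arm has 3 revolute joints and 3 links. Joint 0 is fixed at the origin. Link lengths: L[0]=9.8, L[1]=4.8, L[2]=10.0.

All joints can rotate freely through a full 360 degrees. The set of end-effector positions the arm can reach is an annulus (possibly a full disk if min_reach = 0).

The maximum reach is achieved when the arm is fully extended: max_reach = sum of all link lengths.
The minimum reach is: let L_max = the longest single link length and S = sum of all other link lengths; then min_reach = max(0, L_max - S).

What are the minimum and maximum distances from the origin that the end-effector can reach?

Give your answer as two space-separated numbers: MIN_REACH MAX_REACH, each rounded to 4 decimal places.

Link lengths: [9.8, 4.8, 10.0]
max_reach = 9.8 + 4.8 + 10 = 24.6
L_max = max([9.8, 4.8, 10.0]) = 10
S (sum of others) = 24.6 - 10 = 14.6
min_reach = max(0, 10 - 14.6) = max(0, -4.6) = 0

Answer: 0.0000 24.6000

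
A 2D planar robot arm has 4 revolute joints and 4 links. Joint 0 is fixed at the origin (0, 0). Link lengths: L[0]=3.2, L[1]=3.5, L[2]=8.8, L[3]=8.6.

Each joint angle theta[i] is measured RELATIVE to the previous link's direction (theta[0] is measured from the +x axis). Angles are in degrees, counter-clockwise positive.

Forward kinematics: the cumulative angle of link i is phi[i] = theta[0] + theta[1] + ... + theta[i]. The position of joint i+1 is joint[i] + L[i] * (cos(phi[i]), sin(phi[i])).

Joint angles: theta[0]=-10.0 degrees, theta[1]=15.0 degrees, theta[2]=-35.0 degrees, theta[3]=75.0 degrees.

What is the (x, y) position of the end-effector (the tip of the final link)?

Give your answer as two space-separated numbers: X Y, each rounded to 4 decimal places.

Answer: 20.3402 1.4305

Derivation:
joint[0] = (0.0000, 0.0000)  (base)
link 0: phi[0] = -10 = -10 deg
  cos(-10 deg) = 0.9848, sin(-10 deg) = -0.1736
  joint[1] = (0.0000, 0.0000) + 3.2 * (0.9848, -0.1736) = (0.0000 + 3.1514, 0.0000 + -0.5557) = (3.1514, -0.5557)
link 1: phi[1] = -10 + 15 = 5 deg
  cos(5 deg) = 0.9962, sin(5 deg) = 0.0872
  joint[2] = (3.1514, -0.5557) + 3.5 * (0.9962, 0.0872) = (3.1514 + 3.4867, -0.5557 + 0.3050) = (6.6381, -0.2506)
link 2: phi[2] = -10 + 15 + -35 = -30 deg
  cos(-30 deg) = 0.8660, sin(-30 deg) = -0.5000
  joint[3] = (6.6381, -0.2506) + 8.8 * (0.8660, -0.5000) = (6.6381 + 7.6210, -0.2506 + -4.4000) = (14.2591, -4.6506)
link 3: phi[3] = -10 + 15 + -35 + 75 = 45 deg
  cos(45 deg) = 0.7071, sin(45 deg) = 0.7071
  joint[4] = (14.2591, -4.6506) + 8.6 * (0.7071, 0.7071) = (14.2591 + 6.0811, -4.6506 + 6.0811) = (20.3402, 1.4305)
End effector: (20.3402, 1.4305)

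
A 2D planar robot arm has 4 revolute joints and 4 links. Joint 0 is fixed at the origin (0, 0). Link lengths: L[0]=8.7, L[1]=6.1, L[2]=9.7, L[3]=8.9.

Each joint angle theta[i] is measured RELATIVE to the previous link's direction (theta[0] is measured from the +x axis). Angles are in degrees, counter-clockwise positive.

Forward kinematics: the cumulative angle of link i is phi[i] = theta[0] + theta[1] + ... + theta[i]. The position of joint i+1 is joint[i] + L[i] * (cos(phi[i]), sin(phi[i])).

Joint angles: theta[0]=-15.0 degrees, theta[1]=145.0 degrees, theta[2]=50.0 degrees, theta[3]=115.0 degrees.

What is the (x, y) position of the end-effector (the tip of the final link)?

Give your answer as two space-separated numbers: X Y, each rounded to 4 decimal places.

Answer: -1.4561 -5.6450

Derivation:
joint[0] = (0.0000, 0.0000)  (base)
link 0: phi[0] = -15 = -15 deg
  cos(-15 deg) = 0.9659, sin(-15 deg) = -0.2588
  joint[1] = (0.0000, 0.0000) + 8.7 * (0.9659, -0.2588) = (0.0000 + 8.4036, 0.0000 + -2.2517) = (8.4036, -2.2517)
link 1: phi[1] = -15 + 145 = 130 deg
  cos(130 deg) = -0.6428, sin(130 deg) = 0.7660
  joint[2] = (8.4036, -2.2517) + 6.1 * (-0.6428, 0.7660) = (8.4036 + -3.9210, -2.2517 + 4.6729) = (4.4826, 2.4211)
link 2: phi[2] = -15 + 145 + 50 = 180 deg
  cos(180 deg) = -1.0000, sin(180 deg) = 0.0000
  joint[3] = (4.4826, 2.4211) + 9.7 * (-1.0000, 0.0000) = (4.4826 + -9.7000, 2.4211 + 0.0000) = (-5.2174, 2.4211)
link 3: phi[3] = -15 + 145 + 50 + 115 = 295 deg
  cos(295 deg) = 0.4226, sin(295 deg) = -0.9063
  joint[4] = (-5.2174, 2.4211) + 8.9 * (0.4226, -0.9063) = (-5.2174 + 3.7613, 2.4211 + -8.0661) = (-1.4561, -5.6450)
End effector: (-1.4561, -5.6450)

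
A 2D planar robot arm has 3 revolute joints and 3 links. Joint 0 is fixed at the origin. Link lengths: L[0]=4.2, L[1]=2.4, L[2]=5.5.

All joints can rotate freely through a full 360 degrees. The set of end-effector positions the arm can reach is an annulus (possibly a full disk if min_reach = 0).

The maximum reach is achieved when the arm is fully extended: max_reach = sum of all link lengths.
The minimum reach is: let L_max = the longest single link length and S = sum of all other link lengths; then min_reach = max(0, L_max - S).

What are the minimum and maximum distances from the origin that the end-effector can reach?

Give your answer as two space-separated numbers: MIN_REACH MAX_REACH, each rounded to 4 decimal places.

Link lengths: [4.2, 2.4, 5.5]
max_reach = 4.2 + 2.4 + 5.5 = 12.1
L_max = max([4.2, 2.4, 5.5]) = 5.5
S (sum of others) = 12.1 - 5.5 = 6.6
min_reach = max(0, 5.5 - 6.6) = max(0, -1.1) = 0

Answer: 0.0000 12.1000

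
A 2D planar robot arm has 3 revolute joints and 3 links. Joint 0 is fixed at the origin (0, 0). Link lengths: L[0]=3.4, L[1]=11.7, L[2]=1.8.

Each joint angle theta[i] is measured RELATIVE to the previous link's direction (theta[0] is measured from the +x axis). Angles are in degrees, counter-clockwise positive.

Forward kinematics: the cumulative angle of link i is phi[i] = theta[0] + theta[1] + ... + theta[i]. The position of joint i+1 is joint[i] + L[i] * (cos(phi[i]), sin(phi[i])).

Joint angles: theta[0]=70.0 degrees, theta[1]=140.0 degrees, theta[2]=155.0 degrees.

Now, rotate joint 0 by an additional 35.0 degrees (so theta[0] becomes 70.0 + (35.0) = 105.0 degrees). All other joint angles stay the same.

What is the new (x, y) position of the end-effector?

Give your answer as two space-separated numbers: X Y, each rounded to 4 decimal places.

joint[0] = (0.0000, 0.0000)  (base)
link 0: phi[0] = 105 = 105 deg
  cos(105 deg) = -0.2588, sin(105 deg) = 0.9659
  joint[1] = (0.0000, 0.0000) + 3.4 * (-0.2588, 0.9659) = (0.0000 + -0.8800, 0.0000 + 3.2841) = (-0.8800, 3.2841)
link 1: phi[1] = 105 + 140 = 245 deg
  cos(245 deg) = -0.4226, sin(245 deg) = -0.9063
  joint[2] = (-0.8800, 3.2841) + 11.7 * (-0.4226, -0.9063) = (-0.8800 + -4.9446, 3.2841 + -10.6038) = (-5.8246, -7.3197)
link 2: phi[2] = 105 + 140 + 155 = 400 deg
  cos(400 deg) = 0.7660, sin(400 deg) = 0.6428
  joint[3] = (-5.8246, -7.3197) + 1.8 * (0.7660, 0.6428) = (-5.8246 + 1.3789, -7.3197 + 1.1570) = (-4.4457, -6.1626)
End effector: (-4.4457, -6.1626)

Answer: -4.4457 -6.1626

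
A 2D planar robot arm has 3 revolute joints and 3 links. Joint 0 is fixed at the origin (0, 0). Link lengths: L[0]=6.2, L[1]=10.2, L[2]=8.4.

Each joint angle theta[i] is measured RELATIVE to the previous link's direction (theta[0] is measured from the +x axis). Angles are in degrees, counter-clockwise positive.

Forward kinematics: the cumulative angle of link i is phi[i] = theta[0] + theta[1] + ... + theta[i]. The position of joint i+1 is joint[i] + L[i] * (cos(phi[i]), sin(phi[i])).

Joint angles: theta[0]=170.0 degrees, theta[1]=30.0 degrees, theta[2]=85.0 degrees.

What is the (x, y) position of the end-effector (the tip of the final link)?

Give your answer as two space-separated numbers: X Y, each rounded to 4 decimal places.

Answer: -13.5166 -10.5258

Derivation:
joint[0] = (0.0000, 0.0000)  (base)
link 0: phi[0] = 170 = 170 deg
  cos(170 deg) = -0.9848, sin(170 deg) = 0.1736
  joint[1] = (0.0000, 0.0000) + 6.2 * (-0.9848, 0.1736) = (0.0000 + -6.1058, 0.0000 + 1.0766) = (-6.1058, 1.0766)
link 1: phi[1] = 170 + 30 = 200 deg
  cos(200 deg) = -0.9397, sin(200 deg) = -0.3420
  joint[2] = (-6.1058, 1.0766) + 10.2 * (-0.9397, -0.3420) = (-6.1058 + -9.5849, 1.0766 + -3.4886) = (-15.6907, -2.4120)
link 2: phi[2] = 170 + 30 + 85 = 285 deg
  cos(285 deg) = 0.2588, sin(285 deg) = -0.9659
  joint[3] = (-15.6907, -2.4120) + 8.4 * (0.2588, -0.9659) = (-15.6907 + 2.1741, -2.4120 + -8.1138) = (-13.5166, -10.5258)
End effector: (-13.5166, -10.5258)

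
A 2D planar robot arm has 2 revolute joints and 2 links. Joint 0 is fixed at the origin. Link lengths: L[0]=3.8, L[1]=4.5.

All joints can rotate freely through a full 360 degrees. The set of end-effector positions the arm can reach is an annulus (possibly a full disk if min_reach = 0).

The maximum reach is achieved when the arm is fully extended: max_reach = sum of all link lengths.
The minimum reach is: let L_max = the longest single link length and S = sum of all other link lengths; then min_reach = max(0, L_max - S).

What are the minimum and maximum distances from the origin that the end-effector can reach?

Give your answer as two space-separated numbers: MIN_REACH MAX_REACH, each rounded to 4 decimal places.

Link lengths: [3.8, 4.5]
max_reach = 3.8 + 4.5 = 8.3
L_max = max([3.8, 4.5]) = 4.5
S (sum of others) = 8.3 - 4.5 = 3.8
min_reach = max(0, 4.5 - 3.8) = max(0, 0.7) = 0.7

Answer: 0.7000 8.3000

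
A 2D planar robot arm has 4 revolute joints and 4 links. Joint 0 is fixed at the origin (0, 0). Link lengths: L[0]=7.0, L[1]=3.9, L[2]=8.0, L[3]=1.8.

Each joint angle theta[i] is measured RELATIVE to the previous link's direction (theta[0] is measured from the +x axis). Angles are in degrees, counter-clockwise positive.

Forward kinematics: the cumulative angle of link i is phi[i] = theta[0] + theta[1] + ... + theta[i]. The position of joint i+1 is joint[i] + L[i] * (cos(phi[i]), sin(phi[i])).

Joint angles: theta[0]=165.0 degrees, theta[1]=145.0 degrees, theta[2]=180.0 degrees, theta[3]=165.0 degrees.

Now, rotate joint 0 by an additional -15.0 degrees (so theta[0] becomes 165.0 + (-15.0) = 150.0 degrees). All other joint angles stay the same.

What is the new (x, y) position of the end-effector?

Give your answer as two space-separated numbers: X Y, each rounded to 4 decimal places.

joint[0] = (0.0000, 0.0000)  (base)
link 0: phi[0] = 150 = 150 deg
  cos(150 deg) = -0.8660, sin(150 deg) = 0.5000
  joint[1] = (0.0000, 0.0000) + 7 * (-0.8660, 0.5000) = (0.0000 + -6.0622, 0.0000 + 3.5000) = (-6.0622, 3.5000)
link 1: phi[1] = 150 + 145 = 295 deg
  cos(295 deg) = 0.4226, sin(295 deg) = -0.9063
  joint[2] = (-6.0622, 3.5000) + 3.9 * (0.4226, -0.9063) = (-6.0622 + 1.6482, 3.5000 + -3.5346) = (-4.4140, -0.0346)
link 2: phi[2] = 150 + 145 + 180 = 475 deg
  cos(475 deg) = -0.4226, sin(475 deg) = 0.9063
  joint[3] = (-4.4140, -0.0346) + 8 * (-0.4226, 0.9063) = (-4.4140 + -3.3809, -0.0346 + 7.2505) = (-7.7949, 7.2159)
link 3: phi[3] = 150 + 145 + 180 + 165 = 640 deg
  cos(640 deg) = 0.1736, sin(640 deg) = -0.9848
  joint[4] = (-7.7949, 7.2159) + 1.8 * (0.1736, -0.9848) = (-7.7949 + 0.3126, 7.2159 + -1.7727) = (-7.4823, 5.4432)
End effector: (-7.4823, 5.4432)

Answer: -7.4823 5.4432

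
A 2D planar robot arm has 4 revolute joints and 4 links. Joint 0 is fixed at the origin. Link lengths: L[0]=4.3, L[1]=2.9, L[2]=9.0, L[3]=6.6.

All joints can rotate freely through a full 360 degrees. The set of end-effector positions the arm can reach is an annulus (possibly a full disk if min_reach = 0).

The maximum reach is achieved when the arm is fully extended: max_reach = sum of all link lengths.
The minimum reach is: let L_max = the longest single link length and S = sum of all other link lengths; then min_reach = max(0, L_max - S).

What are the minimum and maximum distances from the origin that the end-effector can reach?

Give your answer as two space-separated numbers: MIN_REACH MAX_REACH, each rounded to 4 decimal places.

Answer: 0.0000 22.8000

Derivation:
Link lengths: [4.3, 2.9, 9.0, 6.6]
max_reach = 4.3 + 2.9 + 9 + 6.6 = 22.8
L_max = max([4.3, 2.9, 9.0, 6.6]) = 9
S (sum of others) = 22.8 - 9 = 13.8
min_reach = max(0, 9 - 13.8) = max(0, -4.8) = 0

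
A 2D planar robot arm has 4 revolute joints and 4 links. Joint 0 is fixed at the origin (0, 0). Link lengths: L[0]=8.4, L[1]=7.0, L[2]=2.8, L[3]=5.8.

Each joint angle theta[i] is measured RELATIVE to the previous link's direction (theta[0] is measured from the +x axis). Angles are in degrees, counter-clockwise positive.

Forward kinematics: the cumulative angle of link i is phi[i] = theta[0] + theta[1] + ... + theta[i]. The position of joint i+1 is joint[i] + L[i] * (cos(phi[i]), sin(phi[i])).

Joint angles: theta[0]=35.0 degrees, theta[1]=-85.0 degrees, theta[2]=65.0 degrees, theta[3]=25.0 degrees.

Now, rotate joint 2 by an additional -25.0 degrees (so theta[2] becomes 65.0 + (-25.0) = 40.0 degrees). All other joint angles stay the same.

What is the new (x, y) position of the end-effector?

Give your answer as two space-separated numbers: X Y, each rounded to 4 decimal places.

joint[0] = (0.0000, 0.0000)  (base)
link 0: phi[0] = 35 = 35 deg
  cos(35 deg) = 0.8192, sin(35 deg) = 0.5736
  joint[1] = (0.0000, 0.0000) + 8.4 * (0.8192, 0.5736) = (0.0000 + 6.8809, 0.0000 + 4.8180) = (6.8809, 4.8180)
link 1: phi[1] = 35 + -85 = -50 deg
  cos(-50 deg) = 0.6428, sin(-50 deg) = -0.7660
  joint[2] = (6.8809, 4.8180) + 7 * (0.6428, -0.7660) = (6.8809 + 4.4995, 4.8180 + -5.3623) = (11.3804, -0.5443)
link 2: phi[2] = 35 + -85 + 40 = -10 deg
  cos(-10 deg) = 0.9848, sin(-10 deg) = -0.1736
  joint[3] = (11.3804, -0.5443) + 2.8 * (0.9848, -0.1736) = (11.3804 + 2.7575, -0.5443 + -0.4862) = (14.1379, -1.0305)
link 3: phi[3] = 35 + -85 + 40 + 25 = 15 deg
  cos(15 deg) = 0.9659, sin(15 deg) = 0.2588
  joint[4] = (14.1379, -1.0305) + 5.8 * (0.9659, 0.2588) = (14.1379 + 5.6024, -1.0305 + 1.5012) = (19.7402, 0.4707)
End effector: (19.7402, 0.4707)

Answer: 19.7402 0.4707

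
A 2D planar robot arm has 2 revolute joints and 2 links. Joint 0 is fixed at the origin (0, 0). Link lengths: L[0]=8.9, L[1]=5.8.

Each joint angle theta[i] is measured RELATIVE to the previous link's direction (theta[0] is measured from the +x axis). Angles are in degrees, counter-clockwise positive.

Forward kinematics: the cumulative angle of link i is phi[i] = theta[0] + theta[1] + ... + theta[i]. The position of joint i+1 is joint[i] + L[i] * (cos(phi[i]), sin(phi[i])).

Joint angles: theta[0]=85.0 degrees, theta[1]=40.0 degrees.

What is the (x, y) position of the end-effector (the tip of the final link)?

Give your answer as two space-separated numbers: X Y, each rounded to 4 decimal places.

Answer: -2.5511 13.6172

Derivation:
joint[0] = (0.0000, 0.0000)  (base)
link 0: phi[0] = 85 = 85 deg
  cos(85 deg) = 0.0872, sin(85 deg) = 0.9962
  joint[1] = (0.0000, 0.0000) + 8.9 * (0.0872, 0.9962) = (0.0000 + 0.7757, 0.0000 + 8.8661) = (0.7757, 8.8661)
link 1: phi[1] = 85 + 40 = 125 deg
  cos(125 deg) = -0.5736, sin(125 deg) = 0.8192
  joint[2] = (0.7757, 8.8661) + 5.8 * (-0.5736, 0.8192) = (0.7757 + -3.3267, 8.8661 + 4.7511) = (-2.5511, 13.6172)
End effector: (-2.5511, 13.6172)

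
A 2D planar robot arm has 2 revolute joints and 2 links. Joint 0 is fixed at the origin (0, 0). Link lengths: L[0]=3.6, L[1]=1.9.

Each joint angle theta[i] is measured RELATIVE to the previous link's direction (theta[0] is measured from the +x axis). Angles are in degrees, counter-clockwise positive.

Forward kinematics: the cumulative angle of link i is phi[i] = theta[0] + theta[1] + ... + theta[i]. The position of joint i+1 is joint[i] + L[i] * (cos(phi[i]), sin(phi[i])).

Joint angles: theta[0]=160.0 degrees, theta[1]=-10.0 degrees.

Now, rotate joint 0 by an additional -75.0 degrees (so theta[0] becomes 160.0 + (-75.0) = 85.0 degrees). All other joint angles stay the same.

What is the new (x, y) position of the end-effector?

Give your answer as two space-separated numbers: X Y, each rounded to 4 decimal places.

Answer: 0.8055 5.4216

Derivation:
joint[0] = (0.0000, 0.0000)  (base)
link 0: phi[0] = 85 = 85 deg
  cos(85 deg) = 0.0872, sin(85 deg) = 0.9962
  joint[1] = (0.0000, 0.0000) + 3.6 * (0.0872, 0.9962) = (0.0000 + 0.3138, 0.0000 + 3.5863) = (0.3138, 3.5863)
link 1: phi[1] = 85 + -10 = 75 deg
  cos(75 deg) = 0.2588, sin(75 deg) = 0.9659
  joint[2] = (0.3138, 3.5863) + 1.9 * (0.2588, 0.9659) = (0.3138 + 0.4918, 3.5863 + 1.8353) = (0.8055, 5.4216)
End effector: (0.8055, 5.4216)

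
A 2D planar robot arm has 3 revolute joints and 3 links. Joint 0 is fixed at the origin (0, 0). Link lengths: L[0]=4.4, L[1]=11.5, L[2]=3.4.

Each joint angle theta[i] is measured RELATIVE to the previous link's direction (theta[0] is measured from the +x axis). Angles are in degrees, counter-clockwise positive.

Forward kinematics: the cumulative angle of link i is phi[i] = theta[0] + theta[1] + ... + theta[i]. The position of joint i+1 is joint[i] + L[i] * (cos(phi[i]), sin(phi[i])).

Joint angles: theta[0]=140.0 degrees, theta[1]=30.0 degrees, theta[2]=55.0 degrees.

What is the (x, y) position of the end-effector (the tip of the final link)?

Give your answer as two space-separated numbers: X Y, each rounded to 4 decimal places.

Answer: -17.1000 2.4211

Derivation:
joint[0] = (0.0000, 0.0000)  (base)
link 0: phi[0] = 140 = 140 deg
  cos(140 deg) = -0.7660, sin(140 deg) = 0.6428
  joint[1] = (0.0000, 0.0000) + 4.4 * (-0.7660, 0.6428) = (0.0000 + -3.3706, 0.0000 + 2.8283) = (-3.3706, 2.8283)
link 1: phi[1] = 140 + 30 = 170 deg
  cos(170 deg) = -0.9848, sin(170 deg) = 0.1736
  joint[2] = (-3.3706, 2.8283) + 11.5 * (-0.9848, 0.1736) = (-3.3706 + -11.3253, 2.8283 + 1.9970) = (-14.6959, 4.8252)
link 2: phi[2] = 140 + 30 + 55 = 225 deg
  cos(225 deg) = -0.7071, sin(225 deg) = -0.7071
  joint[3] = (-14.6959, 4.8252) + 3.4 * (-0.7071, -0.7071) = (-14.6959 + -2.4042, 4.8252 + -2.4042) = (-17.1000, 2.4211)
End effector: (-17.1000, 2.4211)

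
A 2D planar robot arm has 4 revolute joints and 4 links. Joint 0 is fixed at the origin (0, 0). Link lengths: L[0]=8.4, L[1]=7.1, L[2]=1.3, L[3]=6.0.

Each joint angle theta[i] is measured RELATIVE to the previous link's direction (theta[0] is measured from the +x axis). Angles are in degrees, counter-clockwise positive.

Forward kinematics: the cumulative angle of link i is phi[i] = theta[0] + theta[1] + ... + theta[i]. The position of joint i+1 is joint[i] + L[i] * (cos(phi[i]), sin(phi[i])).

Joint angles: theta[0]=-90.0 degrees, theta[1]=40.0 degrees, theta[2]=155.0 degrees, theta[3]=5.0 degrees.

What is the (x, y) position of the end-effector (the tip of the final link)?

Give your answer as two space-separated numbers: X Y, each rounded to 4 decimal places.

Answer: 2.1752 -6.9451

Derivation:
joint[0] = (0.0000, 0.0000)  (base)
link 0: phi[0] = -90 = -90 deg
  cos(-90 deg) = 0.0000, sin(-90 deg) = -1.0000
  joint[1] = (0.0000, 0.0000) + 8.4 * (0.0000, -1.0000) = (0.0000 + 0.0000, 0.0000 + -8.4000) = (0.0000, -8.4000)
link 1: phi[1] = -90 + 40 = -50 deg
  cos(-50 deg) = 0.6428, sin(-50 deg) = -0.7660
  joint[2] = (0.0000, -8.4000) + 7.1 * (0.6428, -0.7660) = (0.0000 + 4.5638, -8.4000 + -5.4389) = (4.5638, -13.8389)
link 2: phi[2] = -90 + 40 + 155 = 105 deg
  cos(105 deg) = -0.2588, sin(105 deg) = 0.9659
  joint[3] = (4.5638, -13.8389) + 1.3 * (-0.2588, 0.9659) = (4.5638 + -0.3365, -13.8389 + 1.2557) = (4.2273, -12.5832)
link 3: phi[3] = -90 + 40 + 155 + 5 = 110 deg
  cos(110 deg) = -0.3420, sin(110 deg) = 0.9397
  joint[4] = (4.2273, -12.5832) + 6 * (-0.3420, 0.9397) = (4.2273 + -2.0521, -12.5832 + 5.6382) = (2.1752, -6.9451)
End effector: (2.1752, -6.9451)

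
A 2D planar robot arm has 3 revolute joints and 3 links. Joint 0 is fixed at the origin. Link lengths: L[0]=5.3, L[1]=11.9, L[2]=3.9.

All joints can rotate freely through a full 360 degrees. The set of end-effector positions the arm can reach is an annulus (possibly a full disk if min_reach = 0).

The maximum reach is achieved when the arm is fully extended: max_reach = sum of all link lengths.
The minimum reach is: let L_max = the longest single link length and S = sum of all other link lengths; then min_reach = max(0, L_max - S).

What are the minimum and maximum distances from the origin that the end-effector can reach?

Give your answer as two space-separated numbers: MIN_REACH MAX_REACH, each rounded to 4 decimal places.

Link lengths: [5.3, 11.9, 3.9]
max_reach = 5.3 + 11.9 + 3.9 = 21.1
L_max = max([5.3, 11.9, 3.9]) = 11.9
S (sum of others) = 21.1 - 11.9 = 9.2
min_reach = max(0, 11.9 - 9.2) = max(0, 2.7) = 2.7

Answer: 2.7000 21.1000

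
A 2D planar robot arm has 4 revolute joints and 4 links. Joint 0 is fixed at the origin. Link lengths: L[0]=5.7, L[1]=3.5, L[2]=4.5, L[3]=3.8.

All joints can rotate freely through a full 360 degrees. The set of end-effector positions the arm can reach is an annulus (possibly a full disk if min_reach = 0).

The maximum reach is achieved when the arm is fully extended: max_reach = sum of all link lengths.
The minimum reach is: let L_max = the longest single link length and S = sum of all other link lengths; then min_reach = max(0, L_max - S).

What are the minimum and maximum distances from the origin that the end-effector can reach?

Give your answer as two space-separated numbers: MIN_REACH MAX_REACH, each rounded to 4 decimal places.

Link lengths: [5.7, 3.5, 4.5, 3.8]
max_reach = 5.7 + 3.5 + 4.5 + 3.8 = 17.5
L_max = max([5.7, 3.5, 4.5, 3.8]) = 5.7
S (sum of others) = 17.5 - 5.7 = 11.8
min_reach = max(0, 5.7 - 11.8) = max(0, -6.1) = 0

Answer: 0.0000 17.5000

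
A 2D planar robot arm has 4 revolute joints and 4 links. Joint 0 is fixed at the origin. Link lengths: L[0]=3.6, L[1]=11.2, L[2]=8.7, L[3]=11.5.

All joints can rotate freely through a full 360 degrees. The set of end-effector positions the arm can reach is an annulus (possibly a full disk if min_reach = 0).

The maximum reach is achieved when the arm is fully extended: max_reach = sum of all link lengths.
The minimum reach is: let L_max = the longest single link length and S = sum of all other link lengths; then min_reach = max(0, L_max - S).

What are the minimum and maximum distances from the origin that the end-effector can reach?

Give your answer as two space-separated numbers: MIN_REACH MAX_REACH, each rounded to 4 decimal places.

Answer: 0.0000 35.0000

Derivation:
Link lengths: [3.6, 11.2, 8.7, 11.5]
max_reach = 3.6 + 11.2 + 8.7 + 11.5 = 35
L_max = max([3.6, 11.2, 8.7, 11.5]) = 11.5
S (sum of others) = 35 - 11.5 = 23.5
min_reach = max(0, 11.5 - 23.5) = max(0, -12) = 0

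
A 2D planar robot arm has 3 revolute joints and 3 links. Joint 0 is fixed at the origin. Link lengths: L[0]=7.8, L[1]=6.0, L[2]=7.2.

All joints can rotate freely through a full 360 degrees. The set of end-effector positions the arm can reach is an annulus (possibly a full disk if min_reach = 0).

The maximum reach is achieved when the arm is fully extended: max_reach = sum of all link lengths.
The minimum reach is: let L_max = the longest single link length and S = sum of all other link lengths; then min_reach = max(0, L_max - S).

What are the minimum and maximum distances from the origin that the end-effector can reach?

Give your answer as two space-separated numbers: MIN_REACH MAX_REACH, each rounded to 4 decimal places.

Answer: 0.0000 21.0000

Derivation:
Link lengths: [7.8, 6.0, 7.2]
max_reach = 7.8 + 6 + 7.2 = 21
L_max = max([7.8, 6.0, 7.2]) = 7.8
S (sum of others) = 21 - 7.8 = 13.2
min_reach = max(0, 7.8 - 13.2) = max(0, -5.4) = 0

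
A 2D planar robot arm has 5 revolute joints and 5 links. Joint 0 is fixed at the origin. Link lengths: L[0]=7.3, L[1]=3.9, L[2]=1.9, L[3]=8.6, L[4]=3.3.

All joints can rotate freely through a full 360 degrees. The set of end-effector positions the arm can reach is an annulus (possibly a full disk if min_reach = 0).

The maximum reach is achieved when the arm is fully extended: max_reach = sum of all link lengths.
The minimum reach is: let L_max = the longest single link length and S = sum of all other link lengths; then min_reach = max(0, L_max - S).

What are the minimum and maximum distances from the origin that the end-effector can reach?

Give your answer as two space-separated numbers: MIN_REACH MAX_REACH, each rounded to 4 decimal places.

Answer: 0.0000 25.0000

Derivation:
Link lengths: [7.3, 3.9, 1.9, 8.6, 3.3]
max_reach = 7.3 + 3.9 + 1.9 + 8.6 + 3.3 = 25
L_max = max([7.3, 3.9, 1.9, 8.6, 3.3]) = 8.6
S (sum of others) = 25 - 8.6 = 16.4
min_reach = max(0, 8.6 - 16.4) = max(0, -7.8) = 0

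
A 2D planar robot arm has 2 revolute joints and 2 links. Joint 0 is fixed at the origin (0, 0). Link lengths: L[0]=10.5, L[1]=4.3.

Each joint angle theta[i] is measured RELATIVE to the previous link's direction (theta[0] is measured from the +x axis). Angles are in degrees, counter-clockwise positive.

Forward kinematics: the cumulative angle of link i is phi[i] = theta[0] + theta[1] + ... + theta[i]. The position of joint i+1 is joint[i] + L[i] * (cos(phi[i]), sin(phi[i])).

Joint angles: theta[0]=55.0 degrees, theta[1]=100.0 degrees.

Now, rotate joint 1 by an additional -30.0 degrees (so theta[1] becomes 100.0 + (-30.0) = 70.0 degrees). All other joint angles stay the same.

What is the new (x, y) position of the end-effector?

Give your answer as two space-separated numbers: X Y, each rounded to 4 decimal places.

Answer: 3.5562 12.1235

Derivation:
joint[0] = (0.0000, 0.0000)  (base)
link 0: phi[0] = 55 = 55 deg
  cos(55 deg) = 0.5736, sin(55 deg) = 0.8192
  joint[1] = (0.0000, 0.0000) + 10.5 * (0.5736, 0.8192) = (0.0000 + 6.0226, 0.0000 + 8.6011) = (6.0226, 8.6011)
link 1: phi[1] = 55 + 70 = 125 deg
  cos(125 deg) = -0.5736, sin(125 deg) = 0.8192
  joint[2] = (6.0226, 8.6011) + 4.3 * (-0.5736, 0.8192) = (6.0226 + -2.4664, 8.6011 + 3.5224) = (3.5562, 12.1235)
End effector: (3.5562, 12.1235)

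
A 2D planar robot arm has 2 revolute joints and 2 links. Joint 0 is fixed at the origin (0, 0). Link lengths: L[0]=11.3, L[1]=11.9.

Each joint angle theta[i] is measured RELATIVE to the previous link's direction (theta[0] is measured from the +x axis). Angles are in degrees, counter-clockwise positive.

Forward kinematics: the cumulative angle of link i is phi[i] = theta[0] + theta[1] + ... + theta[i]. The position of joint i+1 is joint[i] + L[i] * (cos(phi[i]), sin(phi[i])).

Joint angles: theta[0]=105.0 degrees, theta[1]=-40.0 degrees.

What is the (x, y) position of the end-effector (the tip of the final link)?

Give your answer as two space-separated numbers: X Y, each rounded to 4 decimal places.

joint[0] = (0.0000, 0.0000)  (base)
link 0: phi[0] = 105 = 105 deg
  cos(105 deg) = -0.2588, sin(105 deg) = 0.9659
  joint[1] = (0.0000, 0.0000) + 11.3 * (-0.2588, 0.9659) = (0.0000 + -2.9247, 0.0000 + 10.9150) = (-2.9247, 10.9150)
link 1: phi[1] = 105 + -40 = 65 deg
  cos(65 deg) = 0.4226, sin(65 deg) = 0.9063
  joint[2] = (-2.9247, 10.9150) + 11.9 * (0.4226, 0.9063) = (-2.9247 + 5.0292, 10.9150 + 10.7851) = (2.1045, 21.7000)
End effector: (2.1045, 21.7000)

Answer: 2.1045 21.7000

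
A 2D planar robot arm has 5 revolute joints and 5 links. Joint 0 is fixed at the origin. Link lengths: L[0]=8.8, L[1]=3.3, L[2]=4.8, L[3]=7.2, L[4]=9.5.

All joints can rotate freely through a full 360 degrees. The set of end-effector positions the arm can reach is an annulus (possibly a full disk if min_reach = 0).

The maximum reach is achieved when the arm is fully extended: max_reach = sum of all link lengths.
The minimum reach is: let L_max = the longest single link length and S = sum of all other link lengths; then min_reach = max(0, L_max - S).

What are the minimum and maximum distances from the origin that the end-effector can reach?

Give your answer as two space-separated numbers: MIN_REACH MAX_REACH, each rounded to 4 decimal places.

Link lengths: [8.8, 3.3, 4.8, 7.2, 9.5]
max_reach = 8.8 + 3.3 + 4.8 + 7.2 + 9.5 = 33.6
L_max = max([8.8, 3.3, 4.8, 7.2, 9.5]) = 9.5
S (sum of others) = 33.6 - 9.5 = 24.1
min_reach = max(0, 9.5 - 24.1) = max(0, -14.6) = 0

Answer: 0.0000 33.6000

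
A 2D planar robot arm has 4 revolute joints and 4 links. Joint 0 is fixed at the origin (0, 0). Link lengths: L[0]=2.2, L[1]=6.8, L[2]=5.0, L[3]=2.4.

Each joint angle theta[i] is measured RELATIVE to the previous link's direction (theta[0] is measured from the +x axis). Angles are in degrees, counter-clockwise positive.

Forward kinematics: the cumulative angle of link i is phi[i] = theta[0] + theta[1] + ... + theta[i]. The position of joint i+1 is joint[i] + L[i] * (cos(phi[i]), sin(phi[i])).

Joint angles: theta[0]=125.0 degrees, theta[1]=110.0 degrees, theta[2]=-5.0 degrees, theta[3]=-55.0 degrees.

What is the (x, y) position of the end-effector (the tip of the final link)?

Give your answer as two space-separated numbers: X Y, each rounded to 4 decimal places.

joint[0] = (0.0000, 0.0000)  (base)
link 0: phi[0] = 125 = 125 deg
  cos(125 deg) = -0.5736, sin(125 deg) = 0.8192
  joint[1] = (0.0000, 0.0000) + 2.2 * (-0.5736, 0.8192) = (0.0000 + -1.2619, 0.0000 + 1.8021) = (-1.2619, 1.8021)
link 1: phi[1] = 125 + 110 = 235 deg
  cos(235 deg) = -0.5736, sin(235 deg) = -0.8192
  joint[2] = (-1.2619, 1.8021) + 6.8 * (-0.5736, -0.8192) = (-1.2619 + -3.9003, 1.8021 + -5.5702) = (-5.1622, -3.7681)
link 2: phi[2] = 125 + 110 + -5 = 230 deg
  cos(230 deg) = -0.6428, sin(230 deg) = -0.7660
  joint[3] = (-5.1622, -3.7681) + 5 * (-0.6428, -0.7660) = (-5.1622 + -3.2139, -3.7681 + -3.8302) = (-8.3761, -7.5983)
link 3: phi[3] = 125 + 110 + -5 + -55 = 175 deg
  cos(175 deg) = -0.9962, sin(175 deg) = 0.0872
  joint[4] = (-8.3761, -7.5983) + 2.4 * (-0.9962, 0.0872) = (-8.3761 + -2.3909, -7.5983 + 0.2092) = (-10.7670, -7.3891)
End effector: (-10.7670, -7.3891)

Answer: -10.7670 -7.3891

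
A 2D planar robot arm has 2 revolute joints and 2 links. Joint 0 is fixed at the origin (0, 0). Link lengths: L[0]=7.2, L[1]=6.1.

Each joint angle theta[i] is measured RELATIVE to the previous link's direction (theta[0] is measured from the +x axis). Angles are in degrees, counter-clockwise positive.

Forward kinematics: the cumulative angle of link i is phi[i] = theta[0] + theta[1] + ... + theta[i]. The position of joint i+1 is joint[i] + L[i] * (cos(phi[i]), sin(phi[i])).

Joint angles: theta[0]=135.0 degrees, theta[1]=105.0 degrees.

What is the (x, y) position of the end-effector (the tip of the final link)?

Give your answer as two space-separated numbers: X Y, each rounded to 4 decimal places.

Answer: -8.1412 -0.1916

Derivation:
joint[0] = (0.0000, 0.0000)  (base)
link 0: phi[0] = 135 = 135 deg
  cos(135 deg) = -0.7071, sin(135 deg) = 0.7071
  joint[1] = (0.0000, 0.0000) + 7.2 * (-0.7071, 0.7071) = (0.0000 + -5.0912, 0.0000 + 5.0912) = (-5.0912, 5.0912)
link 1: phi[1] = 135 + 105 = 240 deg
  cos(240 deg) = -0.5000, sin(240 deg) = -0.8660
  joint[2] = (-5.0912, 5.0912) + 6.1 * (-0.5000, -0.8660) = (-5.0912 + -3.0500, 5.0912 + -5.2828) = (-8.1412, -0.1916)
End effector: (-8.1412, -0.1916)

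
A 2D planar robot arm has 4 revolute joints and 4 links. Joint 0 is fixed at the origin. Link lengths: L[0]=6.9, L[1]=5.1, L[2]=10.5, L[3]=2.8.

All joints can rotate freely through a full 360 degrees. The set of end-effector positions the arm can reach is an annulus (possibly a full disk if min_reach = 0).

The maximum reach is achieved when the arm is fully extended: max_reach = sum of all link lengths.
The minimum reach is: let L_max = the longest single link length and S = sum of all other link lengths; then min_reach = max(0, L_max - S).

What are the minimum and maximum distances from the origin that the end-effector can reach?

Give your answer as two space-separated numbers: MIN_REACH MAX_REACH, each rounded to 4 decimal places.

Link lengths: [6.9, 5.1, 10.5, 2.8]
max_reach = 6.9 + 5.1 + 10.5 + 2.8 = 25.3
L_max = max([6.9, 5.1, 10.5, 2.8]) = 10.5
S (sum of others) = 25.3 - 10.5 = 14.8
min_reach = max(0, 10.5 - 14.8) = max(0, -4.3) = 0

Answer: 0.0000 25.3000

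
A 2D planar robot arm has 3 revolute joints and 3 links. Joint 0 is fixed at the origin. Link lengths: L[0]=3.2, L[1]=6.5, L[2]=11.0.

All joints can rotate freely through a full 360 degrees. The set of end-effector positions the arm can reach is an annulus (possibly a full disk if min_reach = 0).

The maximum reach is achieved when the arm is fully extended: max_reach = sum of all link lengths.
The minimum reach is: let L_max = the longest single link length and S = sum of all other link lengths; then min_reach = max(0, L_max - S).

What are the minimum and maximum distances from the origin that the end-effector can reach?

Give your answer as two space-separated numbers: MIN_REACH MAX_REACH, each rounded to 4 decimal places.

Answer: 1.3000 20.7000

Derivation:
Link lengths: [3.2, 6.5, 11.0]
max_reach = 3.2 + 6.5 + 11 = 20.7
L_max = max([3.2, 6.5, 11.0]) = 11
S (sum of others) = 20.7 - 11 = 9.7
min_reach = max(0, 11 - 9.7) = max(0, 1.3) = 1.3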